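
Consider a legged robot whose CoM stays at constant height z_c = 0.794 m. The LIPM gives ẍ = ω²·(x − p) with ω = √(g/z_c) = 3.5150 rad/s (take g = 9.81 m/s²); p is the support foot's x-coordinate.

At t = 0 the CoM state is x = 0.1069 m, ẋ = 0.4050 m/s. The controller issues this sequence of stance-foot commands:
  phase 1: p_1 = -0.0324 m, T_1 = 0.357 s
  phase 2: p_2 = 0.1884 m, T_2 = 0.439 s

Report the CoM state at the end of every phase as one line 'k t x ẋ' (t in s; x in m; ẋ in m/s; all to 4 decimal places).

phase 1: p=-0.0324, T=0.357, ωT=1.254855, cosh=1.896223, sinh=1.611106; start (x,ẋ)=(0.106900, 0.405000) → end (x,ẋ)=(0.417376, 1.556832)
phase 2: p=0.1884, T=0.439, ωT=1.543085, cosh=2.446362, sinh=2.232641; start (x,ẋ)=(0.417376, 1.556832) → end (x,ẋ)=(1.737420, 5.605519)

1 0.3570 0.4174 1.5568
2 0.7960 1.7374 5.6055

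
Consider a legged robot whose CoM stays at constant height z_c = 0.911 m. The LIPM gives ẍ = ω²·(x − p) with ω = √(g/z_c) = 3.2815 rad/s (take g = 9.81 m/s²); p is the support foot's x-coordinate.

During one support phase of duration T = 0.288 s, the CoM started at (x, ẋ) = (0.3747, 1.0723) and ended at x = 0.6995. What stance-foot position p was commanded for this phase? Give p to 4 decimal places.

p = 0.4414

ωT = 3.2815·0.288 = 0.945072; cosh(ωT) = 1.480825, sinh(ωT) = 1.092174
x(T) = p + (x₀−p)·cosh(ωT) + (ẋ₀/ω)·sinh(ωT) ⇒ p·(1 − cosh) = x(T) − x₀·cosh − (ẋ₀/ω)·sinh
numerator   = 0.6995 − (0.3747)·1.480825 − (1.0723/3.2815)·1.092174 = -0.212256
denominator = 1 − 1.480825 = -0.480825
p = -0.212256 / -0.480825 = 0.4414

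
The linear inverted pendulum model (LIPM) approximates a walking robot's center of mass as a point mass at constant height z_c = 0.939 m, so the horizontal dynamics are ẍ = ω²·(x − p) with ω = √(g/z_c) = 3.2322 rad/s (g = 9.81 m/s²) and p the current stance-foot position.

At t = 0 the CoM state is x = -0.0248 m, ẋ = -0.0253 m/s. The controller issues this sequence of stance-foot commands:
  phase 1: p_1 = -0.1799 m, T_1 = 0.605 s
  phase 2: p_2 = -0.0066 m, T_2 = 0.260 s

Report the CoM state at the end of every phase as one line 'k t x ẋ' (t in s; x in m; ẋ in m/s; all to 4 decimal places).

phase 1: p=-0.1799, T=0.605, ωT=1.955481, cosh=3.604407, sinh=3.462911; start (x,ẋ)=(-0.024800, -0.025300) → end (x,ẋ)=(0.352038, 1.644815)
phase 2: p=-0.0066, T=0.260, ωT=0.840372, cosh=1.374389, sinh=0.942839; start (x,ẋ)=(0.352038, 1.644815) → end (x,ẋ)=(0.966104, 3.353545)

1 0.6050 0.3520 1.6448
2 0.8650 0.9661 3.3535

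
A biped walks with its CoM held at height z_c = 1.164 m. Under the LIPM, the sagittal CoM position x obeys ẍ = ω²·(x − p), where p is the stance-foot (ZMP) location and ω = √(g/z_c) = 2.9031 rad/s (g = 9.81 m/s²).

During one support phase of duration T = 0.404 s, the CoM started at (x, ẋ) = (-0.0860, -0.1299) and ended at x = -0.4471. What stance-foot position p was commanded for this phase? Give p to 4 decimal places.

ωT = 2.9031·0.404 = 1.172852; cosh(ωT) = 1.770340, sinh(ωT) = 1.460857
x(T) = p + (x₀−p)·cosh(ωT) + (ẋ₀/ω)·sinh(ωT) ⇒ p·(1 − cosh) = x(T) − x₀·cosh − (ẋ₀/ω)·sinh
numerator   = -0.4471 − (-0.0860)·1.770340 − (-0.1299/2.9031)·1.460857 = -0.229484
denominator = 1 − 1.770340 = -0.770340
p = -0.229484 / -0.770340 = 0.2979

p = 0.2979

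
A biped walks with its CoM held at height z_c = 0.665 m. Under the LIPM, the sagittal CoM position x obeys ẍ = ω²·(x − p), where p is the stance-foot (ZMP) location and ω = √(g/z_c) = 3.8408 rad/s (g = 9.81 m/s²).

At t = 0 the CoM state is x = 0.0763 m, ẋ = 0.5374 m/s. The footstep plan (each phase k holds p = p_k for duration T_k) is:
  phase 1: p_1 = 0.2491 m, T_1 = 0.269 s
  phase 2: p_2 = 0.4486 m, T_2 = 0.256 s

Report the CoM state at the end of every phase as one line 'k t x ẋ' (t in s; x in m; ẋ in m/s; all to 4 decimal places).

1 0.2690 0.1473 0.0363
2 0.5250 0.0003 -1.2752

phase 1: p=0.2491, T=0.269, ωT=1.033175, cosh=1.582925, sinh=1.227049; start (x,ẋ)=(0.076300, 0.537400) → end (x,ẋ)=(0.147258, 0.036283)
phase 2: p=0.4486, T=0.256, ωT=0.983245, cosh=1.523606, sinh=1.149510; start (x,ẋ)=(0.147258, 0.036283) → end (x,ẋ)=(0.000333, -1.275156)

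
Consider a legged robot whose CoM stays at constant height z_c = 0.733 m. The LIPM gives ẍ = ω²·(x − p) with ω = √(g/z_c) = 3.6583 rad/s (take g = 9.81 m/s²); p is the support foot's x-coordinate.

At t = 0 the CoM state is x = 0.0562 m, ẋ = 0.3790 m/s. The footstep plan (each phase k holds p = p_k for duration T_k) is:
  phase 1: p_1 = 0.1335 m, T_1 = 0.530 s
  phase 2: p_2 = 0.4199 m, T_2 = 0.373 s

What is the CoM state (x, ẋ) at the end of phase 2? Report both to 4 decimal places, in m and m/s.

x = 0.1773, ẋ = -0.5956

phase 1: p=0.1335, T=0.530, ωT=1.938899, cosh=3.547478, sinh=3.403616; start (x,ẋ)=(0.056200, 0.379000) → end (x,ẋ)=(0.211895, 0.381997)
phase 2: p=0.4199, T=0.373, ωT=1.364546, cosh=2.084721, sinh=1.829224; start (x,ẋ)=(0.211895, 0.381997) → end (x,ẋ)=(0.177273, -0.595583)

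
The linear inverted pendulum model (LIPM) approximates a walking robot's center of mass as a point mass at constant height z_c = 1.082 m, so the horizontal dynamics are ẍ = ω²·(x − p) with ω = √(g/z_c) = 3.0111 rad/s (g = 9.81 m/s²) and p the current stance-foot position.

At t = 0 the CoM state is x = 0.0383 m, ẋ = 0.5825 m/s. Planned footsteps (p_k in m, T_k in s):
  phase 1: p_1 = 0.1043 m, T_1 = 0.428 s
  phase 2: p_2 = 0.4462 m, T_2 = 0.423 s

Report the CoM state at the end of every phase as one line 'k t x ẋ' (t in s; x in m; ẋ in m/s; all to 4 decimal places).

phase 1: p=0.1043, T=0.428, ωT=1.288751, cosh=1.951933, sinh=1.676318; start (x,ẋ)=(0.038300, 0.582500) → end (x,ẋ)=(0.299758, 0.803862)
phase 2: p=0.4462, T=0.423, ωT=1.273695, cosh=1.926916, sinh=1.647120; start (x,ẋ)=(0.299758, 0.803862) → end (x,ẋ)=(0.603743, 0.822673)

1 0.4280 0.2998 0.8039
2 0.8510 0.6037 0.8227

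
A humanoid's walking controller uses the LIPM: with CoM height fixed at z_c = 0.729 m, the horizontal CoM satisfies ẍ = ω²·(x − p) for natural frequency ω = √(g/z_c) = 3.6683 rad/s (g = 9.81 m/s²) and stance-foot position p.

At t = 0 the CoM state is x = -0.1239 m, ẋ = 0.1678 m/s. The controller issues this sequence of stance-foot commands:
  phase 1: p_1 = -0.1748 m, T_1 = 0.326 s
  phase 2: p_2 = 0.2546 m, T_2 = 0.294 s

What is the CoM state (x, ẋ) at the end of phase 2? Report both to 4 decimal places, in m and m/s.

x = 0.0203, ẋ = -0.3255

phase 1: p=-0.1748, T=0.326, ωT=1.195866, cosh=1.804431, sinh=1.501989; start (x,ẋ)=(-0.123900, 0.167800) → end (x,ẋ)=(-0.014249, 0.583229)
phase 2: p=0.2546, T=0.294, ωT=1.078480, cosh=1.640160, sinh=1.300048; start (x,ẋ)=(-0.014249, 0.583229) → end (x,ẋ)=(0.020342, -0.325540)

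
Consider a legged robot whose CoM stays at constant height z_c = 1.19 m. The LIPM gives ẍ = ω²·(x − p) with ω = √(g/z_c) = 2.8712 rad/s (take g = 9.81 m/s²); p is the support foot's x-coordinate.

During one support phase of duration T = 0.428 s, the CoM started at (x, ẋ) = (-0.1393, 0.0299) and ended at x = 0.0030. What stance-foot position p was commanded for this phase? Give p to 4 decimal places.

ωT = 2.8712·0.428 = 1.228874; cosh(ωT) = 1.855000, sinh(ωT) = 1.562378
x(T) = p + (x₀−p)·cosh(ωT) + (ẋ₀/ω)·sinh(ωT) ⇒ p·(1 − cosh) = x(T) − x₀·cosh − (ẋ₀/ω)·sinh
numerator   = 0.0030 − (-0.1393)·1.855000 − (0.0299/2.8712)·1.562378 = 0.245131
denominator = 1 − 1.855000 = -0.855000
p = 0.245131 / -0.855000 = -0.2867

p = -0.2867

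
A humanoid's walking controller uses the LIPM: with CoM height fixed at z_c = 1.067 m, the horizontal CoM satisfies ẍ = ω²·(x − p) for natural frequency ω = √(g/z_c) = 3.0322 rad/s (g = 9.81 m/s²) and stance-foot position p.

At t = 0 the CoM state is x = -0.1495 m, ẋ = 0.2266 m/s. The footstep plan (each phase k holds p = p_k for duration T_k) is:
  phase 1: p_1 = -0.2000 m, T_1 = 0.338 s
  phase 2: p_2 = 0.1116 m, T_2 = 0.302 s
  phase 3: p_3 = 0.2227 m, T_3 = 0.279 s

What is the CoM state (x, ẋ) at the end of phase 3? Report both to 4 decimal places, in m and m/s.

x = 0.1508, ẋ = 0.0932

phase 1: p=-0.2000, T=0.338, ωT=1.024884, cosh=1.572805, sinh=1.213966; start (x,ẋ)=(-0.149500, 0.226600) → end (x,ẋ)=(-0.029852, 0.542287)
phase 2: p=0.1116, T=0.302, ωT=0.915724, cosh=1.449406, sinh=1.049179; start (x,ẋ)=(-0.029852, 0.542287) → end (x,ẋ)=(0.094217, 0.335990)
phase 3: p=0.2227, T=0.279, ωT=0.845984, cosh=1.379702, sinh=0.950567; start (x,ẋ)=(0.094217, 0.335990) → end (x,ẋ)=(0.150761, 0.093237)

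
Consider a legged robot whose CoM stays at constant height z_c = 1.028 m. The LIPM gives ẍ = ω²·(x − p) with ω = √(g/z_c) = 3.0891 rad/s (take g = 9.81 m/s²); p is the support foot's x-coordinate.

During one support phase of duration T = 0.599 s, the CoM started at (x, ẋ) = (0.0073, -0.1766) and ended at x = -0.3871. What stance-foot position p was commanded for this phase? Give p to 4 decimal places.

ωT = 3.0891·0.599 = 1.850371; cosh(ωT) = 3.259679, sinh(ωT) = 3.102500
x(T) = p + (x₀−p)·cosh(ωT) + (ẋ₀/ω)·sinh(ωT) ⇒ p·(1 − cosh) = x(T) − x₀·cosh − (ẋ₀/ω)·sinh
numerator   = -0.3871 − (0.0073)·3.259679 − (-0.1766/3.0891)·3.102500 = -0.233530
denominator = 1 − 3.259679 = -2.259679
p = -0.233530 / -2.259679 = 0.1033

p = 0.1033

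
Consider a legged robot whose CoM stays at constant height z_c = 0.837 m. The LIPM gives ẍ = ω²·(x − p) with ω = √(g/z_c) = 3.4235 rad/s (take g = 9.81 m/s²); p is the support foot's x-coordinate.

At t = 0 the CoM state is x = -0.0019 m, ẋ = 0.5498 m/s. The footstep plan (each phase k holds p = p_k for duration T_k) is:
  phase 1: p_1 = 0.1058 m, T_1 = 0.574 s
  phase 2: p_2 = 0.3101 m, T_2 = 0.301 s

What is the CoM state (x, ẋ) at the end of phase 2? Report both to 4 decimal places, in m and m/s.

x = 0.5095, ẋ = 0.9783

phase 1: p=0.1058, T=0.574, ωT=1.965089, cosh=3.637846, sinh=3.497702; start (x,ẋ)=(-0.001900, 0.549800) → end (x,ẋ)=(0.275721, 0.710446)
phase 2: p=0.3101, T=0.301, ωT=1.030474, cosh=1.579615, sinh=1.222777; start (x,ẋ)=(0.275721, 0.710446) → end (x,ẋ)=(0.509545, 0.978314)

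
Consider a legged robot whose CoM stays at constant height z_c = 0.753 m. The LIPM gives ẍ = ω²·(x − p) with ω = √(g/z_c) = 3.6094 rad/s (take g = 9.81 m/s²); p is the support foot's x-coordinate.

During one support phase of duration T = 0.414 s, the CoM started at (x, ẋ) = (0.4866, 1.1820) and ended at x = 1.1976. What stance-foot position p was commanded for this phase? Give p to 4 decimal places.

p = 0.4731

ωT = 3.6094·0.414 = 1.494292; cosh(ωT) = 2.340293, sinh(ωT) = 2.115886
x(T) = p + (x₀−p)·cosh(ωT) + (ẋ₀/ω)·sinh(ωT) ⇒ p·(1 − cosh) = x(T) − x₀·cosh − (ẋ₀/ω)·sinh
numerator   = 1.1976 − (0.4866)·2.340293 − (1.1820/3.6094)·2.115886 = -0.634093
denominator = 1 − 2.340293 = -1.340293
p = -0.634093 / -1.340293 = 0.4731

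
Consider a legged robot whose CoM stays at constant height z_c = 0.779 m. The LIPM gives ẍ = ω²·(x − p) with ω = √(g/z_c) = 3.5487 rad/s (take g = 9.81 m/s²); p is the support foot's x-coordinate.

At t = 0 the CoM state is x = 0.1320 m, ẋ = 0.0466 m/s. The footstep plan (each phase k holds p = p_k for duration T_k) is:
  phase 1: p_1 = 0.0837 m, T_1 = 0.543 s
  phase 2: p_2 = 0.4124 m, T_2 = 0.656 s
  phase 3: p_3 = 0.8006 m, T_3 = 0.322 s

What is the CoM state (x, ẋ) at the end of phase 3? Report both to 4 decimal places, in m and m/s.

x = 1.6243, ẋ = 3.3982

phase 1: p=0.0837, T=0.543, ωT=1.926944, cosh=3.507041, sinh=3.361448; start (x,ẋ)=(0.132000, 0.046600) → end (x,ẋ)=(0.297231, 0.739588)
phase 2: p=0.4124, T=0.656, ωT=2.327947, cosh=5.177180, sinh=5.079684; start (x,ẋ)=(0.297231, 0.739588) → end (x,ẋ)=(0.874812, 1.752913)
phase 3: p=0.8006, T=0.322, ωT=1.142681, cosh=1.727063, sinh=1.408101; start (x,ẋ)=(0.874812, 1.752913) → end (x,ẋ)=(1.624313, 3.398222)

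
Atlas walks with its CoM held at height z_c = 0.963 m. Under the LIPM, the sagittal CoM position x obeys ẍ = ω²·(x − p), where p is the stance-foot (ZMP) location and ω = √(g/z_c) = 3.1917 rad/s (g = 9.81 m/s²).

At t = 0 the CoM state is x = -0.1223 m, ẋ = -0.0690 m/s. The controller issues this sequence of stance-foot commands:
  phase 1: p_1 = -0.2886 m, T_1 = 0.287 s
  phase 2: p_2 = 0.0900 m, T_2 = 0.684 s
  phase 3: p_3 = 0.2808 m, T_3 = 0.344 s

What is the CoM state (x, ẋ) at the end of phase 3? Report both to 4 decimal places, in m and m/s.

x = -0.2688, ẋ = -1.5146

phase 1: p=-0.2886, T=0.287, ωT=0.916018, cosh=1.449714, sinh=1.049604; start (x,ẋ)=(-0.122300, -0.069000) → end (x,ẋ)=(-0.070204, 0.457078)
phase 2: p=0.0900, T=0.684, ωT=2.183123, cosh=4.493332, sinh=4.380643; start (x,ẋ)=(-0.070204, 0.457078) → end (x,ẋ)=(-0.002503, -0.186113)
phase 3: p=0.2808, T=0.344, ωT=1.097945, cosh=1.665777, sinh=1.332221; start (x,ẋ)=(-0.002503, -0.186113) → end (x,ẋ)=(-0.268803, -1.514639)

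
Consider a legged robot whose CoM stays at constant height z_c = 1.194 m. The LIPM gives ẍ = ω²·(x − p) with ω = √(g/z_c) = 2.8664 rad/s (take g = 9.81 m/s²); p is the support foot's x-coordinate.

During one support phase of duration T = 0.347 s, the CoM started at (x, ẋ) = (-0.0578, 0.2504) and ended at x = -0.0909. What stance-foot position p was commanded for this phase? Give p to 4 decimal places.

p = 0.1938

ωT = 2.8664·0.347 = 0.994641; cosh(ωT) = 1.536805, sinh(ωT) = 1.166948
x(T) = p + (x₀−p)·cosh(ωT) + (ẋ₀/ω)·sinh(ωT) ⇒ p·(1 − cosh) = x(T) − x₀·cosh − (ẋ₀/ω)·sinh
numerator   = -0.0909 − (-0.0578)·1.536805 − (0.2504/2.8664)·1.166948 = -0.104014
denominator = 1 − 1.536805 = -0.536805
p = -0.104014 / -0.536805 = 0.1938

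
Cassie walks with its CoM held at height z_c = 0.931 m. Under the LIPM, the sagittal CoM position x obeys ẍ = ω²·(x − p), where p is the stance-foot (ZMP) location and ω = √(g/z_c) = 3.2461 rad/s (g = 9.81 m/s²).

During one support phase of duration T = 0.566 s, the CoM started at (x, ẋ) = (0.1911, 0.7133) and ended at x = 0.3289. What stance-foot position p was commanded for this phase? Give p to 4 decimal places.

ωT = 3.2461·0.566 = 1.837293; cosh(ωT) = 3.219381, sinh(ωT) = 3.060133
x(T) = p + (x₀−p)·cosh(ωT) + (ẋ₀/ω)·sinh(ωT) ⇒ p·(1 − cosh) = x(T) − x₀·cosh − (ẋ₀/ω)·sinh
numerator   = 0.3289 − (0.1911)·3.219381 − (0.7133/3.2461)·3.060133 = -0.958759
denominator = 1 − 3.219381 = -2.219381
p = -0.958759 / -2.219381 = 0.4320

p = 0.4320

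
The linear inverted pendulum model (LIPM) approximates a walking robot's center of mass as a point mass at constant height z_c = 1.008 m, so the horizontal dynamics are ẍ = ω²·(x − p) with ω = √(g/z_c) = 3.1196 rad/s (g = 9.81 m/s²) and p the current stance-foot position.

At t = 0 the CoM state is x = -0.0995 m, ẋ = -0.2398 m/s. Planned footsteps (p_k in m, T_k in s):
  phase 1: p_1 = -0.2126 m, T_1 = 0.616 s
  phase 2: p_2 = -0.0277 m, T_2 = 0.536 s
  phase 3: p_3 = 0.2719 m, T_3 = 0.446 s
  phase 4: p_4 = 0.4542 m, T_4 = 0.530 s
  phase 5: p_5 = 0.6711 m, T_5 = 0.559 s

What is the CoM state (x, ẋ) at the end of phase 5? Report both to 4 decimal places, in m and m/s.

phase 1: p=-0.2126, T=0.616, ωT=1.921674, cosh=3.489373, sinh=3.343011; start (x,ẋ)=(-0.099500, -0.239800) → end (x,ẋ)=(-0.074925, 0.342752)
phase 2: p=-0.0277, T=0.536, ωT=1.672106, cosh=2.755608, sinh=2.567757; start (x,ẋ)=(-0.074925, 0.342752) → end (x,ẋ)=(0.124286, 0.566198)
phase 3: p=0.2719, T=0.446, ωT=1.391342, cosh=2.134491, sinh=1.885749; start (x,ẋ)=(0.124286, 0.566198) → end (x,ẋ)=(0.299078, 0.340167)
phase 4: p=0.4542, T=0.530, ωT=1.653388, cosh=2.708026, sinh=2.516625; start (x,ẋ)=(0.299078, 0.340167) → end (x,ẋ)=(0.308544, -0.296660)
phase 5: p=0.6711, T=0.559, ωT=1.743856, cosh=2.947101, sinh=2.772256; start (x,ẋ)=(0.308544, -0.296660) → end (x,ẋ)=(-0.661019, -4.009793)

x = -0.6610, ẋ = -4.0098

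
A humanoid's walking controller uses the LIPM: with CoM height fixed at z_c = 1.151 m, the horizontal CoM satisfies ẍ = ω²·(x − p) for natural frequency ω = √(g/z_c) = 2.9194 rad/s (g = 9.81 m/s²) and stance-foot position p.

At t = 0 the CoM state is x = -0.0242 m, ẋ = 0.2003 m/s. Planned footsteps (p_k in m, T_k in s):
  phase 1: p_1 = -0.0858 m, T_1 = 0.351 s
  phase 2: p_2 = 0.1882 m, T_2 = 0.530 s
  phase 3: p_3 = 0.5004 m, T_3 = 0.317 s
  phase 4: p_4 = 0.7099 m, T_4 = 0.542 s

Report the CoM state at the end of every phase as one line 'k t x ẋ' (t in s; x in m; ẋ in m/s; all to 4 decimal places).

1 0.3510 0.0943 0.5333
2 0.8810 0.3674 0.6950
3 1.1980 0.5594 0.6016
4 1.7400 0.8084 0.5015

phase 1: p=-0.0858, T=0.351, ωT=1.024709, cosh=1.572593, sinh=1.213692; start (x,ẋ)=(-0.024200, 0.200300) → end (x,ẋ)=(0.094343, 0.533255)
phase 2: p=0.1882, T=0.530, ωT=1.547282, cosh=2.455754, sinh=2.242928; start (x,ẋ)=(0.094343, 0.533255) → end (x,ẋ)=(0.367402, 0.694968)
phase 3: p=0.5004, T=0.317, ωT=0.925450, cosh=1.459678, sinh=1.063325; start (x,ẋ)=(0.367402, 0.694968) → end (x,ẋ)=(0.559392, 0.601567)
phase 4: p=0.7099, T=0.542, ωT=1.582315, cosh=2.535853, sinh=2.330354; start (x,ẋ)=(0.559392, 0.601567) → end (x,ẋ)=(0.808422, 0.501541)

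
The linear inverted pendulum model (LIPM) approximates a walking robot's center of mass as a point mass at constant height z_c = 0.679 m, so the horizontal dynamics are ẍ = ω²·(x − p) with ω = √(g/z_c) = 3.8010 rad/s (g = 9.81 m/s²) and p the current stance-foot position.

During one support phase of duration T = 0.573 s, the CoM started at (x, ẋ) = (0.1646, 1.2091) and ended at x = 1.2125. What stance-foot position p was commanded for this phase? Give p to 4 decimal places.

p = 0.2621

ωT = 3.8010·0.573 = 2.177973; cosh(ωT) = 4.470832, sinh(ωT) = 4.357561
x(T) = p + (x₀−p)·cosh(ωT) + (ẋ₀/ω)·sinh(ωT) ⇒ p·(1 − cosh) = x(T) − x₀·cosh − (ẋ₀/ω)·sinh
numerator   = 1.2125 − (0.1646)·4.470832 − (1.2091/3.8010)·4.357561 = -0.909541
denominator = 1 − 4.470832 = -3.470832
p = -0.909541 / -3.470832 = 0.2621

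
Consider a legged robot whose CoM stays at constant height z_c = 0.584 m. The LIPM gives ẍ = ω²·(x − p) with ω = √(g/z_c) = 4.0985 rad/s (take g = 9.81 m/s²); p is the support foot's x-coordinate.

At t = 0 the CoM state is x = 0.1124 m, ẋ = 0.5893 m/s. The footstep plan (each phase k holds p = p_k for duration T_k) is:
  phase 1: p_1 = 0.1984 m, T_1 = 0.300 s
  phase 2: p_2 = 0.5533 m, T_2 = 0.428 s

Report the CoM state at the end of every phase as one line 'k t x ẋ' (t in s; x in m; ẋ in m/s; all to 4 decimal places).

phase 1: p=0.1984, T=0.300, ωT=1.229550, cosh=1.856057, sinh=1.563633; start (x,ẋ)=(0.112400, 0.589300) → end (x,ẋ)=(0.263605, 0.542639)
phase 2: p=0.5533, T=0.428, ωT=1.754158, cosh=2.975817, sinh=2.802764; start (x,ẋ)=(0.263605, 0.542639) → end (x,ẋ)=(0.062305, -1.712969)

1 0.3000 0.2636 0.5426
2 0.7280 0.0623 -1.7130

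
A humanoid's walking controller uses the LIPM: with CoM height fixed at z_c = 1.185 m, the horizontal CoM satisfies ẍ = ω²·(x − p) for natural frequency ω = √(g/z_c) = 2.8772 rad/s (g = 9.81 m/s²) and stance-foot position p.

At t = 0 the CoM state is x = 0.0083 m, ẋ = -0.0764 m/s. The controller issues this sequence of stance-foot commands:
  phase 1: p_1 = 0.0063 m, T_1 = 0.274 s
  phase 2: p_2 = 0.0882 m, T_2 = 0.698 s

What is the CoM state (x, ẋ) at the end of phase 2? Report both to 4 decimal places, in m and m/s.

x = -0.4227, ẋ = -1.4434

phase 1: p=0.0063, T=0.274, ωT=0.788353, cosh=1.327181, sinh=0.872588; start (x,ẋ)=(0.008300, -0.076400) → end (x,ẋ)=(-0.014216, -0.096375)
phase 2: p=0.0882, T=0.698, ωT=2.008286, cosh=3.792376, sinh=3.658157; start (x,ẋ)=(-0.014216, -0.096375) → end (x,ẋ)=(-0.422735, -1.443446)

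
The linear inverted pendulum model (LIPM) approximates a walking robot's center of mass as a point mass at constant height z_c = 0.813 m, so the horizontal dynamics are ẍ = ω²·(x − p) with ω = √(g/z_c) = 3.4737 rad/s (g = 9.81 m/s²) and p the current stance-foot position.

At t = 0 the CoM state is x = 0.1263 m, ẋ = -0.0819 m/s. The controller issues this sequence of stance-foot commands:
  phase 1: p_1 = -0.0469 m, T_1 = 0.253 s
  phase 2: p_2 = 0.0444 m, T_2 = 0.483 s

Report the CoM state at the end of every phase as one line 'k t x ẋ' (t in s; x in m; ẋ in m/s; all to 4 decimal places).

1 0.2530 0.1741 0.4839
2 0.7360 0.7636 2.5045

phase 1: p=-0.0469, T=0.253, ωT=0.878846, cosh=1.411691, sinh=0.996429; start (x,ẋ)=(0.126300, -0.081900) → end (x,ẋ)=(0.174112, 0.483879)
phase 2: p=0.0444, T=0.483, ωT=1.677797, cosh=2.770267, sinh=2.583482; start (x,ẋ)=(0.174112, 0.483879) → end (x,ẋ)=(0.763610, 2.504539)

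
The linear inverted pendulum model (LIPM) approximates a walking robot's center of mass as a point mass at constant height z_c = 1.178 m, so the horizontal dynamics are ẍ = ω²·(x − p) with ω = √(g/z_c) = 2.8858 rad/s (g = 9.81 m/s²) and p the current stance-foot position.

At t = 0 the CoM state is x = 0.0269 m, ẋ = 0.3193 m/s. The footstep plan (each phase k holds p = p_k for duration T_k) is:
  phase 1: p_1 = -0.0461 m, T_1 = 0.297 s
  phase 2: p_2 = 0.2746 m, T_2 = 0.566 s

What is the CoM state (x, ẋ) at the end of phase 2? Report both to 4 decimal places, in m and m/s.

x = 0.5286, ẋ = 0.9226

phase 1: p=-0.0461, T=0.297, ωT=0.857083, cosh=1.390337, sinh=0.965939; start (x,ẋ)=(0.026900, 0.319300) → end (x,ẋ)=(0.162271, 0.647423)
phase 2: p=0.2746, T=0.566, ωT=1.633363, cosh=2.658169, sinh=2.462898; start (x,ẋ)=(0.162271, 0.647423) → end (x,ẋ)=(0.528556, 0.922590)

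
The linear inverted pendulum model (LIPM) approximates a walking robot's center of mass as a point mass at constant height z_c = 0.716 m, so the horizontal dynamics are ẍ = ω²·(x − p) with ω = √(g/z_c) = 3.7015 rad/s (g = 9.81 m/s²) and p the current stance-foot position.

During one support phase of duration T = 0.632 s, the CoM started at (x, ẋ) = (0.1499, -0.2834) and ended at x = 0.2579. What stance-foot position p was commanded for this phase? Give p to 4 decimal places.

p = 0.0315

ωT = 3.7015·0.632 = 2.339348; cosh(ωT) = 5.235430, sinh(ωT) = 5.139040
x(T) = p + (x₀−p)·cosh(ωT) + (ẋ₀/ω)·sinh(ωT) ⇒ p·(1 − cosh) = x(T) − x₀·cosh − (ẋ₀/ω)·sinh
numerator   = 0.2579 − (0.1499)·5.235430 − (-0.2834/3.7015)·5.139040 = -0.133428
denominator = 1 − 5.235430 = -4.235430
p = -0.133428 / -4.235430 = 0.0315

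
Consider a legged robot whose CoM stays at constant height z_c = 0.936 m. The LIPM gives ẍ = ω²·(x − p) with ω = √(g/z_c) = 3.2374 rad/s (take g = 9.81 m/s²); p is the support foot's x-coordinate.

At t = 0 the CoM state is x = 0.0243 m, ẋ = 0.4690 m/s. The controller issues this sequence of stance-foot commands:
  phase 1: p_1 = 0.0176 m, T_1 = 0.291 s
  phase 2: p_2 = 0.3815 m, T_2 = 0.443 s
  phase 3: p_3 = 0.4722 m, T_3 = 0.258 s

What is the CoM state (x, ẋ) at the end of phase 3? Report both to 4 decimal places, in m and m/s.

x = 0.4469, ẋ = 0.1854

phase 1: p=0.0176, T=0.291, ωT=0.942083, cosh=1.477568, sinh=1.087753; start (x,ẋ)=(0.024300, 0.469000) → end (x,ẋ)=(0.185082, 0.716573)
phase 2: p=0.3815, T=0.443, ωT=1.434168, cosh=2.217233, sinh=1.978920; start (x,ẋ)=(0.185082, 0.716573) → end (x,ẋ)=(0.384013, 0.330446)
phase 3: p=0.4722, T=0.258, ωT=0.835249, cosh=1.369577, sinh=0.935811; start (x,ẋ)=(0.384013, 0.330446) → end (x,ẋ)=(0.446941, 0.185401)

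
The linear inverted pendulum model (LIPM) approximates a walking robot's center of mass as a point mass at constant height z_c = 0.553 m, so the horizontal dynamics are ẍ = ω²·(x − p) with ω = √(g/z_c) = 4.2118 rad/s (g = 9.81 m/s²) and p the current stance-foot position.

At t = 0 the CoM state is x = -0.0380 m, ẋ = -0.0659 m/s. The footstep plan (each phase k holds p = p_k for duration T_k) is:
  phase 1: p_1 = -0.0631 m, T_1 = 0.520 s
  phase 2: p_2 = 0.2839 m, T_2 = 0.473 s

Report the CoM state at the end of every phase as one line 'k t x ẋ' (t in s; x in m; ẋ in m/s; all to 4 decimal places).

1 0.5200 -0.0186 0.1683
2 0.9930 -0.7018 -3.9548

phase 1: p=-0.0631, T=0.520, ωT=2.190136, cosh=4.524165, sinh=4.412263; start (x,ẋ)=(-0.038000, -0.065900) → end (x,ẋ)=(-0.018580, 0.168305)
phase 2: p=0.2839, T=0.473, ωT=1.992181, cosh=3.733953, sinh=3.597556; start (x,ẋ)=(-0.018580, 0.168305) → end (x,ẋ)=(-0.701787, -3.954790)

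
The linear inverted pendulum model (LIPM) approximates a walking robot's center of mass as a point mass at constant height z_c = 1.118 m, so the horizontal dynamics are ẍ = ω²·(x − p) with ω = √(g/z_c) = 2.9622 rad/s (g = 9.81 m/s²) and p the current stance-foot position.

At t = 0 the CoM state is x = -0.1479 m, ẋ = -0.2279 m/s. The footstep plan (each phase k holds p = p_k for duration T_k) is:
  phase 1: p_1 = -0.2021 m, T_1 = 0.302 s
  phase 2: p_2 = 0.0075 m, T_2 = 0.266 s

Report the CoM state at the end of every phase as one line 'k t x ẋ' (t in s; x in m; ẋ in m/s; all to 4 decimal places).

phase 1: p=-0.2021, T=0.302, ωT=0.894584, cosh=1.427548, sinh=1.018771; start (x,ẋ)=(-0.147900, -0.227900) → end (x,ẋ)=(-0.203107, -0.161773)
phase 2: p=0.0075, T=0.266, ωT=0.787945, cosh=1.326826, sinh=0.872048; start (x,ẋ)=(-0.203107, -0.161773) → end (x,ẋ)=(-0.319564, -0.758681)

1 0.3020 -0.2031 -0.1618
2 0.5680 -0.3196 -0.7587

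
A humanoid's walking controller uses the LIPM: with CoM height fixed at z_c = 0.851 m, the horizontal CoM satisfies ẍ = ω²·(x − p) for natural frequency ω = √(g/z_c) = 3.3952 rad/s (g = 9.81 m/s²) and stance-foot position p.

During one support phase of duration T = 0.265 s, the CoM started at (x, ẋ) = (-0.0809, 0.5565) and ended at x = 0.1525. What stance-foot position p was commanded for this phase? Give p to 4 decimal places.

p = -0.2316

ωT = 3.3952·0.265 = 0.899728; cosh(ωT) = 1.432807, sinh(ωT) = 1.026127
x(T) = p + (x₀−p)·cosh(ωT) + (ẋ₀/ω)·sinh(ωT) ⇒ p·(1 − cosh) = x(T) − x₀·cosh − (ẋ₀/ω)·sinh
numerator   = 0.1525 − (-0.0809)·1.432807 − (0.5565/3.3952)·1.026127 = 0.100224
denominator = 1 − 1.432807 = -0.432807
p = 0.100224 / -0.432807 = -0.2316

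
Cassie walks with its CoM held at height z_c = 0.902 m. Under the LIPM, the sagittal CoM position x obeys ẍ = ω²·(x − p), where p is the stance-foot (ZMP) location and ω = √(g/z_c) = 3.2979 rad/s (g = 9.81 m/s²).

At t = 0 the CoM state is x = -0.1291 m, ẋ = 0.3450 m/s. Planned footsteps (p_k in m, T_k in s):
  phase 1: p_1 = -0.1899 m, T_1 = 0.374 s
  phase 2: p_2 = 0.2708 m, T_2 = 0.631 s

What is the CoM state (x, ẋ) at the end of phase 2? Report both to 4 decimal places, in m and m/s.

phase 1: p=-0.1899, T=0.374, ωT=1.233415, cosh=1.862114, sinh=1.570818; start (x,ẋ)=(-0.129100, 0.345000) → end (x,ẋ)=(0.087643, 0.957398)
phase 2: p=0.2708, T=0.631, ωT=2.080975, cosh=4.068542, sinh=3.943734; start (x,ẋ)=(0.087643, 0.957398) → end (x,ẋ)=(0.670504, 1.513065)

x = 0.6705, ẋ = 1.5131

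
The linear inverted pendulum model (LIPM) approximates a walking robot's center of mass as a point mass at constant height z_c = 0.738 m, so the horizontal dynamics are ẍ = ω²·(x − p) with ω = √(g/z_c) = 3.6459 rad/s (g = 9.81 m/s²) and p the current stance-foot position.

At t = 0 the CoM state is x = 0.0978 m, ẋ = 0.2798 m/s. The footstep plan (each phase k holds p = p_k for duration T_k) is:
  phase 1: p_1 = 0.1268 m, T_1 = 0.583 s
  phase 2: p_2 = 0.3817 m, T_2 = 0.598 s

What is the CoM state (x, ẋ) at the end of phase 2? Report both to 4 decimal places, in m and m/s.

x = 1.0084, ẋ = 2.3953

phase 1: p=0.1268, T=0.583, ωT=2.125560, cosh=4.248476, sinh=4.129109; start (x,ẋ)=(0.097800, 0.279800) → end (x,ẋ)=(0.320478, 0.752148)
phase 2: p=0.3817, T=0.598, ωT=2.180248, cosh=4.480758, sinh=4.367744; start (x,ẋ)=(0.320478, 0.752148) → end (x,ẋ)=(1.008441, 2.395265)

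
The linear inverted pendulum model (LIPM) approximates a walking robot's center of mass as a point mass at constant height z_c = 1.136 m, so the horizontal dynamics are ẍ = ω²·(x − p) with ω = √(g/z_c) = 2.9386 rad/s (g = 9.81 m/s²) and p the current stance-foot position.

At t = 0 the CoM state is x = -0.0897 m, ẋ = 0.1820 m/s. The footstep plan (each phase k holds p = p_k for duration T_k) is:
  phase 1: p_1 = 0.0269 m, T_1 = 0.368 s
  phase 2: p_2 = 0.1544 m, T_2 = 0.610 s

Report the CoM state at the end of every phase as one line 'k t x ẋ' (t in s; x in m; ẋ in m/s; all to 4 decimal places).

1 0.3680 -0.0840 -0.1479
2 0.9780 -0.7280 -2.5011

phase 1: p=0.0269, T=0.368, ωT=1.081405, cosh=1.643969, sinh=1.304850; start (x,ẋ)=(-0.089700, 0.182000) → end (x,ẋ)=(-0.083972, -0.147893)
phase 2: p=0.1544, T=0.610, ωT=1.792546, cosh=3.085628, sinh=2.919093; start (x,ẋ)=(-0.083972, -0.147893) → end (x,ẋ)=(-0.728038, -2.501106)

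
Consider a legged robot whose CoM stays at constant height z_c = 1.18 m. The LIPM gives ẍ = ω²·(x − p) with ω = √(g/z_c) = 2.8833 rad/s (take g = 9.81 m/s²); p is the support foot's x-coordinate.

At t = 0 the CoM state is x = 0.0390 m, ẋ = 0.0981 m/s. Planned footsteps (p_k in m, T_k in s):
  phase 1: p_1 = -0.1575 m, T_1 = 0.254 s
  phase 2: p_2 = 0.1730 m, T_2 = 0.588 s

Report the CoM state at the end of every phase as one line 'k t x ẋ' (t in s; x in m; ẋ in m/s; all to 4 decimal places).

1 0.2540 0.1213 0.5786
2 0.8420 0.5557 1.2371

phase 1: p=-0.1575, T=0.254, ωT=0.732358, cosh=1.280377, sinh=0.799603; start (x,ẋ)=(0.039000, 0.098100) → end (x,ẋ)=(0.121299, 0.578635)
phase 2: p=0.1730, T=0.588, ωT=1.695380, cosh=2.816124, sinh=2.632594; start (x,ẋ)=(0.121299, 0.578635) → end (x,ẋ)=(0.555727, 1.237070)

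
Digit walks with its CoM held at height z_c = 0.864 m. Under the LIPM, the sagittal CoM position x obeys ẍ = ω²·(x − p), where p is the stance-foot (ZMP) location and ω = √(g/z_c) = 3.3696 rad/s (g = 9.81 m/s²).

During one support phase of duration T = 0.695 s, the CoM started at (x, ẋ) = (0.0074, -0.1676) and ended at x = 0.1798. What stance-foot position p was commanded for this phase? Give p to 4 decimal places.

p = -0.0935

ωT = 3.3696·0.695 = 2.341872; cosh(ωT) = 5.248418, sinh(ωT) = 5.152270
x(T) = p + (x₀−p)·cosh(ωT) + (ẋ₀/ω)·sinh(ωT) ⇒ p·(1 − cosh) = x(T) − x₀·cosh − (ẋ₀/ω)·sinh
numerator   = 0.1798 − (0.0074)·5.248418 − (-0.1676/3.3696)·5.152270 = 0.397230
denominator = 1 − 5.248418 = -4.248418
p = 0.397230 / -4.248418 = -0.0935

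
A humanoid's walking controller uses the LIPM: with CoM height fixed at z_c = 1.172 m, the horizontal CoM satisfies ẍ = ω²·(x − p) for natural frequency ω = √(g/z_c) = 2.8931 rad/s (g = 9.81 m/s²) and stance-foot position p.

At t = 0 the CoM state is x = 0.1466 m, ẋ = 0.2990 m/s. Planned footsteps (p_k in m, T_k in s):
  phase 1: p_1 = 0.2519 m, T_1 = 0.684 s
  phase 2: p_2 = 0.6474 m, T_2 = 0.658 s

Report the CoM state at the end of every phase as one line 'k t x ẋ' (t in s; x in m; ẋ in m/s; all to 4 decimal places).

1 0.6840 0.2304 0.0213
2 1.3420 -0.7586 -3.8846

phase 1: p=0.2519, T=0.684, ωT=1.978880, cosh=3.686431, sinh=3.548207; start (x,ẋ)=(0.146600, 0.299000) → end (x,ẋ)=(0.230424, 0.021305)
phase 2: p=0.6474, T=0.658, ωT=1.903660, cosh=3.429715, sinh=3.280693; start (x,ẋ)=(0.230424, 0.021305) → end (x,ẋ)=(-0.758551, -3.884608)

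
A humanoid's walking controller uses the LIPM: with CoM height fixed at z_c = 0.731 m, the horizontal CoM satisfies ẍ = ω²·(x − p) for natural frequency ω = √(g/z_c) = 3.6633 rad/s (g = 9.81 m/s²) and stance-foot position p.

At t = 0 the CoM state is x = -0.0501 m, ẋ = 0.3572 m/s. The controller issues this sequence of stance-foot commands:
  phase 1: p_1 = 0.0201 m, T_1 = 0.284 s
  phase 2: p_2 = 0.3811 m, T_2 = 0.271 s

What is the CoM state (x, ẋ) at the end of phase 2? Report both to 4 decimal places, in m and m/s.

phase 1: p=0.0201, T=0.284, ωT=1.040377, cosh=1.591803, sinh=1.238482; start (x,ẋ)=(-0.050100, 0.357200) → end (x,ẋ)=(0.029117, 0.250100)
phase 2: p=0.3811, T=0.271, ωT=0.992754, cosh=1.534606, sinh=1.164051; start (x,ẋ)=(0.029117, 0.250100) → end (x,ẋ)=(-0.079584, -1.117146)

x = -0.0796, ẋ = -1.1171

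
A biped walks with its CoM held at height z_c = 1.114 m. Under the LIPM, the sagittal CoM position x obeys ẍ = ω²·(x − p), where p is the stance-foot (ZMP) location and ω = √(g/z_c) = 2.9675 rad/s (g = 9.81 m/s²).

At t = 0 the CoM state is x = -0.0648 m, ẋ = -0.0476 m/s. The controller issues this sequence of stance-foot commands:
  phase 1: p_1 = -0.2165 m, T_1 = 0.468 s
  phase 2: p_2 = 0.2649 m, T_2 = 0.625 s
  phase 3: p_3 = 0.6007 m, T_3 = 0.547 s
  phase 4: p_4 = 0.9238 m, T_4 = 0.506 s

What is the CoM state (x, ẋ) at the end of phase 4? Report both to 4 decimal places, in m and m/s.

phase 1: p=-0.2165, T=0.468, ωT=1.388790, cosh=2.129686, sinh=1.880309; start (x,ẋ)=(-0.064800, -0.047600) → end (x,ẋ)=(0.076412, 0.745085)
phase 2: p=0.2649, T=0.625, ωT=1.854687, cosh=3.273101, sinh=3.116600; start (x,ẋ)=(0.076412, 0.745085) → end (x,ẋ)=(0.430482, 0.695510)
phase 3: p=0.6007, T=0.547, ωT=1.623223, cosh=2.633331, sinh=2.436069; start (x,ẋ)=(0.430482, 0.695510) → end (x,ẋ)=(0.723416, 0.600998)
phase 4: p=0.9238, T=0.506, ωT=1.501555, cosh=2.355723, sinh=2.132940; start (x,ẋ)=(0.723416, 0.600998) → end (x,ẋ)=(0.883728, 0.147455)

x = 0.8837, ẋ = 0.1475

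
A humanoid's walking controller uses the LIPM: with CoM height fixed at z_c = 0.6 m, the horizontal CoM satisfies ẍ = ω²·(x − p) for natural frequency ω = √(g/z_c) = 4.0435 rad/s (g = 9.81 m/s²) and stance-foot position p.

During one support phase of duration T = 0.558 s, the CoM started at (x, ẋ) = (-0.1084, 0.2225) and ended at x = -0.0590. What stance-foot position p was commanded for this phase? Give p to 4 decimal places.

p = -0.0534

ωT = 4.0435·0.558 = 2.256273; cosh(ωT) = 4.826090, sinh(ωT) = 4.721350
x(T) = p + (x₀−p)·cosh(ωT) + (ẋ₀/ω)·sinh(ωT) ⇒ p·(1 − cosh) = x(T) − x₀·cosh − (ẋ₀/ω)·sinh
numerator   = -0.0590 − (-0.1084)·4.826090 − (0.2225/4.0435)·4.721350 = 0.204348
denominator = 1 − 4.826090 = -3.826090
p = 0.204348 / -3.826090 = -0.0534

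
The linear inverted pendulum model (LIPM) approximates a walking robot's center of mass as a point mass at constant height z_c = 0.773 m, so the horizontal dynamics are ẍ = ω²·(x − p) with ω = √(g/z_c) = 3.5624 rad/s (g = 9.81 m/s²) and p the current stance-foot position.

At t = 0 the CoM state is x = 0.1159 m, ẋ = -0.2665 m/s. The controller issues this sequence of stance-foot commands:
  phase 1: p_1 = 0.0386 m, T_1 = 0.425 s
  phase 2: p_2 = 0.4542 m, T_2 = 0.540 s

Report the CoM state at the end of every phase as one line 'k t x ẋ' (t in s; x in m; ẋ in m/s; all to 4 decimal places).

1 0.4250 0.0610 -0.0394
2 0.9650 -0.9576 -4.8306

phase 1: p=0.0386, T=0.425, ωT=1.514020, cosh=2.382494, sinh=2.162471; start (x,ẋ)=(0.115900, -0.266500) → end (x,ẋ)=(0.060994, -0.039448)
phase 2: p=0.4542, T=0.540, ωT=1.923696, cosh=3.496141, sinh=3.350075; start (x,ẋ)=(0.060994, -0.039448) → end (x,ẋ)=(-0.957599, -4.830552)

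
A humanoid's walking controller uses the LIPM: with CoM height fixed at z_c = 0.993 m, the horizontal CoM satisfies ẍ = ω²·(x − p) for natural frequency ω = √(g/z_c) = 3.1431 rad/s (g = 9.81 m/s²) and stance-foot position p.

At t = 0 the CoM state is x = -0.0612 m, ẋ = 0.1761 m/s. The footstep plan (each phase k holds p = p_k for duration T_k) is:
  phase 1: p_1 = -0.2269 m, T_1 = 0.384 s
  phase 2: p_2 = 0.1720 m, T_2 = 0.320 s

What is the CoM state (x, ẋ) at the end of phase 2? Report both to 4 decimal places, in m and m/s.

x = 0.5731, ẋ = 1.6816

phase 1: p=-0.2269, T=0.384, ωT=1.206950, cosh=1.821191, sinh=1.522083; start (x,ẋ)=(-0.061200, 0.176100) → end (x,ẋ)=(0.160150, 1.113430)
phase 2: p=0.1720, T=0.320, ωT=1.005792, cosh=1.549913, sinh=1.184158; start (x,ẋ)=(0.160150, 1.113430) → end (x,ẋ)=(0.573116, 1.681614)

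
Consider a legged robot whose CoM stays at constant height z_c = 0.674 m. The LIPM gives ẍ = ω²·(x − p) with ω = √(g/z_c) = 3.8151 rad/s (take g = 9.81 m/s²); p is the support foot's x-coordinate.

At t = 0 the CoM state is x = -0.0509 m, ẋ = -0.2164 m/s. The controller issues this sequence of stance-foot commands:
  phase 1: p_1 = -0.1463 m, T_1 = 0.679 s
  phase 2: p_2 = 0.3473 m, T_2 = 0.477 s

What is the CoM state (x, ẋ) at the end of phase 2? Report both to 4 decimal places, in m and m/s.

x = 0.3767, ẋ = 0.4104

phase 1: p=-0.1463, T=0.679, ωT=2.590453, cosh=6.705398, sinh=6.630412; start (x,ẋ)=(-0.050900, -0.216400) → end (x,ẋ)=(0.117305, 0.962160)
phase 2: p=0.3473, T=0.477, ωT=1.819803, cosh=3.166349, sinh=3.004292; start (x,ẋ)=(0.117305, 0.962160) → end (x,ẋ)=(0.376731, 0.410407)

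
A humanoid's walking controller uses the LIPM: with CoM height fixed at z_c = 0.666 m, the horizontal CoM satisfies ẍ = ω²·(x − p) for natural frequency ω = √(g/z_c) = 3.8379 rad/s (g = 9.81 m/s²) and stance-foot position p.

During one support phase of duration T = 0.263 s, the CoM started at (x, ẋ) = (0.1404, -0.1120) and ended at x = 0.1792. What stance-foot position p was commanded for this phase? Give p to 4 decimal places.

p = 0.0077

ωT = 3.8379·0.263 = 1.009368; cosh(ωT) = 1.554157, sinh(ωT) = 1.189708
x(T) = p + (x₀−p)·cosh(ωT) + (ẋ₀/ω)·sinh(ωT) ⇒ p·(1 − cosh) = x(T) − x₀·cosh − (ẋ₀/ω)·sinh
numerator   = 0.1792 − (0.1404)·1.554157 − (-0.1120/3.8379)·1.189708 = -0.004285
denominator = 1 − 1.554157 = -0.554157
p = -0.004285 / -0.554157 = 0.0077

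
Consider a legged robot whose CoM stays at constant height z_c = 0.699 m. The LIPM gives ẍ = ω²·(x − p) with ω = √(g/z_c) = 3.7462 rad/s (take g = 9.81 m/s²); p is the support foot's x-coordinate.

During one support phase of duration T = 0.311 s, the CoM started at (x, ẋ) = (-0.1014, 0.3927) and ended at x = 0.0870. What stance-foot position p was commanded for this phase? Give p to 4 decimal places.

p = -0.1498

ωT = 3.7462·0.311 = 1.165068; cosh(ωT) = 1.759021, sinh(ωT) = 1.447120
x(T) = p + (x₀−p)·cosh(ωT) + (ẋ₀/ω)·sinh(ωT) ⇒ p·(1 − cosh) = x(T) − x₀·cosh − (ẋ₀/ω)·sinh
numerator   = 0.0870 − (-0.1014)·1.759021 − (0.3927/3.7462)·1.447120 = 0.113669
denominator = 1 − 1.759021 = -0.759021
p = 0.113669 / -0.759021 = -0.1498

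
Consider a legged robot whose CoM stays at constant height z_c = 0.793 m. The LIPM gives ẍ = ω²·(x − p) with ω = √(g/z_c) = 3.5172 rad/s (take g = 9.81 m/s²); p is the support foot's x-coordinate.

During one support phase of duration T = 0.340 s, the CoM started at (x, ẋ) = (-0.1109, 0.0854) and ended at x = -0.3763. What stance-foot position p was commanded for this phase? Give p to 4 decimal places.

p = 0.2644

ωT = 3.5172·0.340 = 1.195848; cosh(ωT) = 1.804404, sinh(ωT) = 1.501957
x(T) = p + (x₀−p)·cosh(ωT) + (ẋ₀/ω)·sinh(ωT) ⇒ p·(1 − cosh) = x(T) − x₀·cosh − (ẋ₀/ω)·sinh
numerator   = -0.3763 − (-0.1109)·1.804404 − (0.0854/3.5172)·1.501957 = -0.212660
denominator = 1 − 1.804404 = -0.804404
p = -0.212660 / -0.804404 = 0.2644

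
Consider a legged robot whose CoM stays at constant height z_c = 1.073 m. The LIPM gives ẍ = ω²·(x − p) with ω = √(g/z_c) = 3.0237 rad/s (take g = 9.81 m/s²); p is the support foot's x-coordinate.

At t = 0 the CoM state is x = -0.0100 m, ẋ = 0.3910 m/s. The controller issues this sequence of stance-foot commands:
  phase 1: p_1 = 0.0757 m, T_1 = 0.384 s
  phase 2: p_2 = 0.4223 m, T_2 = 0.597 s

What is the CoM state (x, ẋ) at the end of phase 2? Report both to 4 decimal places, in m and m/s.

phase 1: p=0.0757, T=0.384, ωT=1.161101, cosh=1.753294, sinh=1.440153; start (x,ẋ)=(-0.010000, 0.391000) → end (x,ẋ)=(0.111671, 0.312350)
phase 2: p=0.4223, T=0.597, ωT=1.805149, cosh=3.122663, sinh=2.958213; start (x,ẋ)=(0.111671, 0.312350) → end (x,ẋ)=(-0.242104, -1.803132)

x = -0.2421, ẋ = -1.8031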